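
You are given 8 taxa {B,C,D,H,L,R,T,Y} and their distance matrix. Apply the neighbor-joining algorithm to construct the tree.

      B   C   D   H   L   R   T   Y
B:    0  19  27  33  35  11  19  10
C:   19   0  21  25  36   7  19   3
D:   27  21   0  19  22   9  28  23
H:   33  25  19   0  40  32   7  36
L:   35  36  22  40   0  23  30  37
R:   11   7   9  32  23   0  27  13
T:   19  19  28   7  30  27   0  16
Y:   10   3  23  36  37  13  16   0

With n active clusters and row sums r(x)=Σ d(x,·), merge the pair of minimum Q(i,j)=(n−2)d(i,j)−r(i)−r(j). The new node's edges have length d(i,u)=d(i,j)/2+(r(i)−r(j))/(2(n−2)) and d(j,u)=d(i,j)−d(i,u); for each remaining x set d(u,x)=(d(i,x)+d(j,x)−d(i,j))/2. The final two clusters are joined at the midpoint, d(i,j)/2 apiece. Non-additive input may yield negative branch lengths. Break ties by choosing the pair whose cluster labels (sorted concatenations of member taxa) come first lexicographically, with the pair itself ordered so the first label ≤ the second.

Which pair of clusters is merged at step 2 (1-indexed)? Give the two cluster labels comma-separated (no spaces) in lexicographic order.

C,Y

1. join H+T (d=7, Q=-296) ⇒ HT; edges |H|=22/3, |T|=-1/3
  updated: d(B,HT)=45/2, d(C,HT)=37/2, d(D,HT)=20, d(HT,L)=63/2, d(HT,R)=26, d(HT,Y)=45/2
2. join C+Y (d=3, Q=-198) ⇒ CY; edges |C|=11/10, |Y|=19/10
  updated: d(B,CY)=13, d(CY,D)=41/2, d(CY,HT)=19, d(CY,L)=35, d(CY,R)=17/2
3. join D+L (d=22, Q=-157) ⇒ DL; edges |D|=5, |L|=17
  updated: d(B,DL)=20, d(CY,DL)=67/4, d(DL,HT)=59/4, d(DL,R)=5
4. join DL+HT (d=59/4, Q=-189/2) ⇒ DHLT; edges |DL|=37/12, |HT|=35/3
  updated: d(B,DHLT)=111/8, d(CY,DHLT)=21/2, d(DHLT,R)=65/8
5. join B+CY (d=13, Q=-351/8) ⇒ BCY; edges |B|=255/32, |CY|=161/32
  updated: d(BCY,DHLT)=91/16, d(BCY,R)=13/4
6. join BCY+DHLT (d=91/16, Q=-273/16) ⇒ BCDHLTY; edges |BCY|=13/32, |DHLT|=169/32
  updated: d(BCDHLTY,R)=91/32
7. join BCDHLTY+R (d=91/32) ⇒ BCDHLRTY; edges |BCDHLTY|=91/64, |R|=91/64
final tree: (((B:255/32,(C:11/10,Y:19/10):161/32):13/32,((D:5,L:17):37/12,(H:22/3,T:-1/3):35/3):169/32):91/64,R:91/64)
total length: 2185/32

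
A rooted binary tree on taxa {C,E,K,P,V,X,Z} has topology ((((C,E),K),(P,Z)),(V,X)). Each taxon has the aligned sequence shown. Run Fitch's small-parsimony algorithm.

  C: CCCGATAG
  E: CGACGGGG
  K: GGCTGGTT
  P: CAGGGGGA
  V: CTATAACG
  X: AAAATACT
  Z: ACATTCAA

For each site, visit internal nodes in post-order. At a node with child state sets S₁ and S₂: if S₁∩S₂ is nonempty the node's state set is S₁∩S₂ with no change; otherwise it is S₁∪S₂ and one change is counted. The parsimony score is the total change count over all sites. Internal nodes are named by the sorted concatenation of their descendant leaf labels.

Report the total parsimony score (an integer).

site 0, node CE: C={C} ∩ E={C} → {C} (+0)
site 0, node CEK: CE={C} ∪ K={G} → {C,G} (+1)
site 0, node PZ: P={C} ∪ Z={A} → {A,C} (+1)
site 0, node CEKPZ: CEK={C,G} ∩ PZ={A,C} → {C} (+0)
site 0, node VX: V={C} ∪ X={A} → {A,C} (+1)
site 0, node CEKPVXZ: CEKPZ={C} ∩ VX={A,C} → {C} (+0)
site 1, node CE: C={C} ∪ E={G} → {C,G} (+1)
site 1, node CEK: CE={C,G} ∩ K={G} → {G} (+0)
site 1, node PZ: P={A} ∪ Z={C} → {A,C} (+1)
site 1, node CEKPZ: CEK={G} ∪ PZ={A,C} → {A,C,G} (+1)
site 1, node VX: V={T} ∪ X={A} → {A,T} (+1)
site 1, node CEKPVXZ: CEKPZ={A,C,G} ∩ VX={A,T} → {A} (+0)
site 2, node CE: C={C} ∪ E={A} → {A,C} (+1)
site 2, node CEK: CE={A,C} ∩ K={C} → {C} (+0)
site 2, node PZ: P={G} ∪ Z={A} → {A,G} (+1)
site 2, node CEKPZ: CEK={C} ∪ PZ={A,G} → {A,C,G} (+1)
site 2, node VX: V={A} ∩ X={A} → {A} (+0)
site 2, node CEKPVXZ: CEKPZ={A,C,G} ∩ VX={A} → {A} (+0)
site 3, node CE: C={G} ∪ E={C} → {C,G} (+1)
site 3, node CEK: CE={C,G} ∪ K={T} → {C,G,T} (+1)
site 3, node PZ: P={G} ∪ Z={T} → {G,T} (+1)
site 3, node CEKPZ: CEK={C,G,T} ∩ PZ={G,T} → {G,T} (+0)
site 3, node VX: V={T} ∪ X={A} → {A,T} (+1)
site 3, node CEKPVXZ: CEKPZ={G,T} ∩ VX={A,T} → {T} (+0)
site 4, node CE: C={A} ∪ E={G} → {A,G} (+1)
site 4, node CEK: CE={A,G} ∩ K={G} → {G} (+0)
site 4, node PZ: P={G} ∪ Z={T} → {G,T} (+1)
site 4, node CEKPZ: CEK={G} ∩ PZ={G,T} → {G} (+0)
site 4, node VX: V={A} ∪ X={T} → {A,T} (+1)
site 4, node CEKPVXZ: CEKPZ={G} ∪ VX={A,T} → {A,G,T} (+1)
site 5, node CE: C={T} ∪ E={G} → {G,T} (+1)
site 5, node CEK: CE={G,T} ∩ K={G} → {G} (+0)
site 5, node PZ: P={G} ∪ Z={C} → {C,G} (+1)
site 5, node CEKPZ: CEK={G} ∩ PZ={C,G} → {G} (+0)
site 5, node VX: V={A} ∩ X={A} → {A} (+0)
site 5, node CEKPVXZ: CEKPZ={G} ∪ VX={A} → {A,G} (+1)
site 6, node CE: C={A} ∪ E={G} → {A,G} (+1)
site 6, node CEK: CE={A,G} ∪ K={T} → {A,G,T} (+1)
site 6, node PZ: P={G} ∪ Z={A} → {A,G} (+1)
site 6, node CEKPZ: CEK={A,G,T} ∩ PZ={A,G} → {A,G} (+0)
site 6, node VX: V={C} ∩ X={C} → {C} (+0)
site 6, node CEKPVXZ: CEKPZ={A,G} ∪ VX={C} → {A,C,G} (+1)
site 7, node CE: C={G} ∩ E={G} → {G} (+0)
site 7, node CEK: CE={G} ∪ K={T} → {G,T} (+1)
site 7, node PZ: P={A} ∩ Z={A} → {A} (+0)
site 7, node CEKPZ: CEK={G,T} ∪ PZ={A} → {A,G,T} (+1)
site 7, node VX: V={G} ∪ X={T} → {G,T} (+1)
site 7, node CEKPVXZ: CEKPZ={A,G,T} ∩ VX={G,T} → {G,T} (+0)
per-site changes: [3, 4, 3, 4, 4, 3, 4, 3]; total = 28

28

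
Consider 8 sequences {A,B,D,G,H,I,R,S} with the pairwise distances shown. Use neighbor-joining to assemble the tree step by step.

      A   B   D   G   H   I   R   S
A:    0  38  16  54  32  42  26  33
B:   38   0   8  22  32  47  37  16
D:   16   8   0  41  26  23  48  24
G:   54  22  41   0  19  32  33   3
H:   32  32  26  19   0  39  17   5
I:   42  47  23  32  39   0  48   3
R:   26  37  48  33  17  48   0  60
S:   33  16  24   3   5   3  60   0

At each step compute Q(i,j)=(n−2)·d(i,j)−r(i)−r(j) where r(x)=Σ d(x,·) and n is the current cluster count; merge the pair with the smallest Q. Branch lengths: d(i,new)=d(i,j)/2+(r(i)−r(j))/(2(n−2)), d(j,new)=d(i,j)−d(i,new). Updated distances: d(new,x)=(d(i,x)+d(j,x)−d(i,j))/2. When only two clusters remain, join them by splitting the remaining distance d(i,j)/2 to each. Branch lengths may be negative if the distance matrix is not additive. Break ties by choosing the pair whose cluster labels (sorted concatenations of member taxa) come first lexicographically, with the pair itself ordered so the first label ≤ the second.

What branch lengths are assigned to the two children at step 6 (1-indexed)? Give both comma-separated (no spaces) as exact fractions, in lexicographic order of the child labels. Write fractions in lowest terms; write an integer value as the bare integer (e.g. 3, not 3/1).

iteration 1: select I,S (d=3, Q=-360); attach at lengths (9, -6); label the merged cluster IS
  updated: d(A,IS)=36, d(B,IS)=30, d(D,IS)=22, d(G,IS)=16, d(H,IS)=41/2, d(IS,R)=105/2
iteration 2: select B,D (d=8, Q=-288); attach at lengths (23/5, 17/5); label the merged cluster BD
  updated: d(A,BD)=23, d(BD,G)=55/2, d(BD,H)=25, d(BD,IS)=22, d(BD,R)=77/2
iteration 3: select A,R (d=26, Q=-234); attach at lengths (27/2, 25/2); label the merged cluster AR
  updated: d(AR,BD)=71/4, d(AR,G)=61/2, d(AR,H)=23/2, d(AR,IS)=125/4
iteration 4: select G,IS (d=16, Q=-539/4); attach at lengths (205/24, 179/24); label the merged cluster GIS
  updated: d(AR,GIS)=183/8, d(BD,GIS)=67/4, d(GIS,H)=47/4
iteration 5: select AR,H (d=23/2, Q=-619/8); attach at lengths (215/32, 153/32); label the merged cluster AHR
  updated: d(AHR,BD)=125/8, d(AHR,GIS)=185/16
iteration 6: select AHR,BD (d=125/8, Q=-703/16); attach at lengths (167/32, 333/32); label the merged cluster ABDHR
  updated: d(ABDHR,GIS)=203/32
iteration 7: select ABDHR,GIS (d=203/32); attach at lengths (203/64, 203/64); label the merged cluster ABDGHIRS
final tree: ((((A:27/2,R:25/2):215/32,H:153/32):167/32,(B:23/5,D:17/5):333/32):203/64,(G:205/24,(I:9,S:-6):179/24):203/64)
total length: 2767/32

167/32,333/32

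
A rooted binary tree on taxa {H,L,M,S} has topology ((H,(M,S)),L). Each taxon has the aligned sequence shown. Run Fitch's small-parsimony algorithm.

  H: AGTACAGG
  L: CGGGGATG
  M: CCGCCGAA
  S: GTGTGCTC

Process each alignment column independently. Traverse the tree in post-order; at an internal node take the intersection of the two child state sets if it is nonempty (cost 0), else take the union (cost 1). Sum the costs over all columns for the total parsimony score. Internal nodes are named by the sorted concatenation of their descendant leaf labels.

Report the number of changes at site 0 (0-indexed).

2

site 0, node MS: M={C} ∪ S={G} → {C,G} (+1)
site 0, node HMS: H={A} ∪ MS={C,G} → {A,C,G} (+1)
site 0, node HLMS: HMS={A,C,G} ∩ L={C} → {C} (+0)
site 1, node MS: M={C} ∪ S={T} → {C,T} (+1)
site 1, node HMS: H={G} ∪ MS={C,T} → {C,G,T} (+1)
site 1, node HLMS: HMS={C,G,T} ∩ L={G} → {G} (+0)
site 2, node MS: M={G} ∩ S={G} → {G} (+0)
site 2, node HMS: H={T} ∪ MS={G} → {G,T} (+1)
site 2, node HLMS: HMS={G,T} ∩ L={G} → {G} (+0)
site 3, node MS: M={C} ∪ S={T} → {C,T} (+1)
site 3, node HMS: H={A} ∪ MS={C,T} → {A,C,T} (+1)
site 3, node HLMS: HMS={A,C,T} ∪ L={G} → {A,C,G,T} (+1)
site 4, node MS: M={C} ∪ S={G} → {C,G} (+1)
site 4, node HMS: H={C} ∩ MS={C,G} → {C} (+0)
site 4, node HLMS: HMS={C} ∪ L={G} → {C,G} (+1)
site 5, node MS: M={G} ∪ S={C} → {C,G} (+1)
site 5, node HMS: H={A} ∪ MS={C,G} → {A,C,G} (+1)
site 5, node HLMS: HMS={A,C,G} ∩ L={A} → {A} (+0)
site 6, node MS: M={A} ∪ S={T} → {A,T} (+1)
site 6, node HMS: H={G} ∪ MS={A,T} → {A,G,T} (+1)
site 6, node HLMS: HMS={A,G,T} ∩ L={T} → {T} (+0)
site 7, node MS: M={A} ∪ S={C} → {A,C} (+1)
site 7, node HMS: H={G} ∪ MS={A,C} → {A,C,G} (+1)
site 7, node HLMS: HMS={A,C,G} ∩ L={G} → {G} (+0)
per-site changes: [2, 2, 1, 3, 2, 2, 2, 2]; total = 16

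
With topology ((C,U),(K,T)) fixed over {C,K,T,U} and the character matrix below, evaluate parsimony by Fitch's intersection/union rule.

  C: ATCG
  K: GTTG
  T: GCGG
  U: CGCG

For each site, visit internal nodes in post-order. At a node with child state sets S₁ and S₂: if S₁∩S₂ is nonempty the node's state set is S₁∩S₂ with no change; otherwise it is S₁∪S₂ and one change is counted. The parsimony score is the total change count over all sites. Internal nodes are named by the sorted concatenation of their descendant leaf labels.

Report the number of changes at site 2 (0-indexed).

site 0, node CU: C={A} ∪ U={C} → {A,C} (+1)
site 0, node KT: K={G} ∩ T={G} → {G} (+0)
site 0, node CKTU: CU={A,C} ∪ KT={G} → {A,C,G} (+1)
site 1, node CU: C={T} ∪ U={G} → {G,T} (+1)
site 1, node KT: K={T} ∪ T={C} → {C,T} (+1)
site 1, node CKTU: CU={G,T} ∩ KT={C,T} → {T} (+0)
site 2, node CU: C={C} ∩ U={C} → {C} (+0)
site 2, node KT: K={T} ∪ T={G} → {G,T} (+1)
site 2, node CKTU: CU={C} ∪ KT={G,T} → {C,G,T} (+1)
site 3, node CU: C={G} ∩ U={G} → {G} (+0)
site 3, node KT: K={G} ∩ T={G} → {G} (+0)
site 3, node CKTU: CU={G} ∩ KT={G} → {G} (+0)
per-site changes: [2, 2, 2, 0]; total = 6

2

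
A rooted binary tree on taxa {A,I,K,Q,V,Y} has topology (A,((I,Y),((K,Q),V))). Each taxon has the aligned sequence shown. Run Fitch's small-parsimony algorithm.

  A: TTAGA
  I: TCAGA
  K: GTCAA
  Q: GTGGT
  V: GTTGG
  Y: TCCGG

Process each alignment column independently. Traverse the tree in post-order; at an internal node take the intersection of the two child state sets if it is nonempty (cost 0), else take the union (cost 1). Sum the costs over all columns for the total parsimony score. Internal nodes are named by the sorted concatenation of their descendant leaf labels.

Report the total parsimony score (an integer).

10

site 0, node IY: I={T} ∩ Y={T} → {T} (+0)
site 0, node KQ: K={G} ∩ Q={G} → {G} (+0)
site 0, node KQV: KQ={G} ∩ V={G} → {G} (+0)
site 0, node IKQVY: IY={T} ∪ KQV={G} → {G,T} (+1)
site 0, node AIKQVY: A={T} ∩ IKQVY={G,T} → {T} (+0)
site 1, node IY: I={C} ∩ Y={C} → {C} (+0)
site 1, node KQ: K={T} ∩ Q={T} → {T} (+0)
site 1, node KQV: KQ={T} ∩ V={T} → {T} (+0)
site 1, node IKQVY: IY={C} ∪ KQV={T} → {C,T} (+1)
site 1, node AIKQVY: A={T} ∩ IKQVY={C,T} → {T} (+0)
site 2, node IY: I={A} ∪ Y={C} → {A,C} (+1)
site 2, node KQ: K={C} ∪ Q={G} → {C,G} (+1)
site 2, node KQV: KQ={C,G} ∪ V={T} → {C,G,T} (+1)
site 2, node IKQVY: IY={A,C} ∩ KQV={C,G,T} → {C} (+0)
site 2, node AIKQVY: A={A} ∪ IKQVY={C} → {A,C} (+1)
site 3, node IY: I={G} ∩ Y={G} → {G} (+0)
site 3, node KQ: K={A} ∪ Q={G} → {A,G} (+1)
site 3, node KQV: KQ={A,G} ∩ V={G} → {G} (+0)
site 3, node IKQVY: IY={G} ∩ KQV={G} → {G} (+0)
site 3, node AIKQVY: A={G} ∩ IKQVY={G} → {G} (+0)
site 4, node IY: I={A} ∪ Y={G} → {A,G} (+1)
site 4, node KQ: K={A} ∪ Q={T} → {A,T} (+1)
site 4, node KQV: KQ={A,T} ∪ V={G} → {A,G,T} (+1)
site 4, node IKQVY: IY={A,G} ∩ KQV={A,G,T} → {A,G} (+0)
site 4, node AIKQVY: A={A} ∩ IKQVY={A,G} → {A} (+0)
per-site changes: [1, 1, 4, 1, 3]; total = 10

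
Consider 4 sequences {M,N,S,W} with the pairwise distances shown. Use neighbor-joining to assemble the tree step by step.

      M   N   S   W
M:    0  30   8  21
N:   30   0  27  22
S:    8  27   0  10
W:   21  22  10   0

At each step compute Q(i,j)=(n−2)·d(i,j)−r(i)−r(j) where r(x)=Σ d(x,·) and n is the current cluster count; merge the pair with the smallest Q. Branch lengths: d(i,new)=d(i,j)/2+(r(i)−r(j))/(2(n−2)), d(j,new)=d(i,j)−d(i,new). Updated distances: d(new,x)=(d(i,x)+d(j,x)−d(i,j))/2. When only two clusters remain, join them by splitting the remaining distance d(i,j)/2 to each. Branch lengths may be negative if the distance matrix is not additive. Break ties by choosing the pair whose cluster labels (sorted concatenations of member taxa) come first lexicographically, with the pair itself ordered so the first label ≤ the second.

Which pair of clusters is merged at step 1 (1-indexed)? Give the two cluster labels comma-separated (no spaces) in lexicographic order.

iteration 1: select M,S (d=8, Q=-88); attach at lengths (15/2, 1/2); label the merged cluster MS
  updated: d(MS,N)=49/2, d(MS,W)=23/2
iteration 2: select MS,N (d=49/2, Q=-58); attach at lengths (7, 35/2); label the merged cluster MNS
  updated: d(MNS,W)=9/2
iteration 3: select MNS,W (d=9/2); attach at lengths (9/4, 9/4); label the merged cluster MNSW
final tree: (((M:15/2,S:1/2):7,N:35/2):9/4,W:9/4)
total length: 37

M,S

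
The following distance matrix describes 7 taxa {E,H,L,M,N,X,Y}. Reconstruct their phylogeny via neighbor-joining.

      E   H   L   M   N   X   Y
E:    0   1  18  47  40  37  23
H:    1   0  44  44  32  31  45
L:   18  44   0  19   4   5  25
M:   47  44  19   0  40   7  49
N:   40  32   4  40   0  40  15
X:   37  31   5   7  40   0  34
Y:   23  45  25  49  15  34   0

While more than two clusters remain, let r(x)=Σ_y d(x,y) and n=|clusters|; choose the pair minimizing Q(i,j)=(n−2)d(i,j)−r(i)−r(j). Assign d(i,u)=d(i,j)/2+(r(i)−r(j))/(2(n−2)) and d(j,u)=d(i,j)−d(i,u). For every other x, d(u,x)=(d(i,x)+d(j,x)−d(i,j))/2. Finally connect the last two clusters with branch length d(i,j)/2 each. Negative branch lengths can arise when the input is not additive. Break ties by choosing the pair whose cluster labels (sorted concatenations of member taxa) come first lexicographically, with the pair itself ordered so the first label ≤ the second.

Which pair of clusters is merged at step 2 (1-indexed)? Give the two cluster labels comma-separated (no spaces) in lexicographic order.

iteration 1: select E,H (d=1, Q=-358); attach at lengths (-13/5, 18/5); label the merged cluster EH
  updated: d(EH,L)=61/2, d(EH,M)=45, d(EH,N)=71/2, d(EH,X)=67/2, d(EH,Y)=67/2
iteration 2: select M,X (d=7, Q=-503/2); attach at lengths (137/16, -25/16); label the merged cluster MX
  updated: d(EH,MX)=143/4, d(L,MX)=17/2, d(MX,N)=73/2, d(MX,Y)=38
iteration 3: select L,MX (d=17/2, Q=-645/4); attach at lengths (-101/24, 305/24); label the merged cluster LMX
  updated: d(EH,LMX)=231/8, d(LMX,N)=16, d(LMX,Y)=109/4
iteration 4: select EH,LMX (d=231/8, Q=-449/4); attach at lengths (167/8, 8); label the merged cluster EHLMX
  updated: d(EHLMX,N)=181/16, d(EHLMX,Y)=255/16
iteration 5: select EHLMX,N (d=181/16, Q=-169/4); attach at lengths (49/8, 83/16); label the merged cluster EHLMNX
  updated: d(EHLMNX,Y)=157/16
iteration 6: select EHLMNX,Y (d=157/16); attach at lengths (157/32, 157/32); label the merged cluster EHLMNXY
final tree: ((((E:-13/5,H:18/5):167/8,(L:-101/24,(M:137/16,X:-25/16):305/24):8):49/8,N:83/16):157/32,Y:157/32)
total length: 133/2

M,X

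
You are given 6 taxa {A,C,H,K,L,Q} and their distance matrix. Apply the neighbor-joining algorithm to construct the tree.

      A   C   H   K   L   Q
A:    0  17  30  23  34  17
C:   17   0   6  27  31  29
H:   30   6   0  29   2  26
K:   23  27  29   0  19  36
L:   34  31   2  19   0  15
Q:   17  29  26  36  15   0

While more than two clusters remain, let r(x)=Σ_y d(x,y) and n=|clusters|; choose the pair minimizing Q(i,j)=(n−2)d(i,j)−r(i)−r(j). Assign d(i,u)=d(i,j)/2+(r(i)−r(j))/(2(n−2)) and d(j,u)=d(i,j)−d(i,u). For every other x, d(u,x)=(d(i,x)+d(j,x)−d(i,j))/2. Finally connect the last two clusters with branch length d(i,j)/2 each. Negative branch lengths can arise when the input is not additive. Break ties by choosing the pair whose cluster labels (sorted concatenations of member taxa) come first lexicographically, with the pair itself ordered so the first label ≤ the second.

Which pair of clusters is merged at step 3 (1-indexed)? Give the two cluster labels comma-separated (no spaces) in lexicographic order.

AQ,C

1. join H+L (d=2, Q=-186) ⇒ HL; edges |H|=0, |L|=2
  updated: d(A,HL)=31, d(C,HL)=35/2, d(HL,K)=23, d(HL,Q)=39/2
2. join A+Q (d=17, Q=-277/2) ⇒ AQ; edges |A|=25/4, |Q|=43/4
  updated: d(AQ,C)=29/2, d(AQ,HL)=67/4, d(AQ,K)=21
3. join AQ+C (d=29/2, Q=-329/4) ⇒ ACQ; edges |AQ|=89/16, |C|=143/16
  updated: d(ACQ,HL)=79/8, d(ACQ,K)=67/4
4. join ACQ+HL (d=79/8, Q=-397/8) ⇒ ACHLQ; edges |ACQ|=29/16, |HL|=129/16
  updated: d(ACHLQ,K)=239/16
5. join ACHLQ+K (d=239/16) ⇒ ACHKLQ; edges |ACHLQ|=239/32, |K|=239/32
final tree: ((((A:25/4,Q:43/4):89/16,C:143/16):29/16,(H:0,L:2):129/16):239/32,K:239/32)
total length: 933/16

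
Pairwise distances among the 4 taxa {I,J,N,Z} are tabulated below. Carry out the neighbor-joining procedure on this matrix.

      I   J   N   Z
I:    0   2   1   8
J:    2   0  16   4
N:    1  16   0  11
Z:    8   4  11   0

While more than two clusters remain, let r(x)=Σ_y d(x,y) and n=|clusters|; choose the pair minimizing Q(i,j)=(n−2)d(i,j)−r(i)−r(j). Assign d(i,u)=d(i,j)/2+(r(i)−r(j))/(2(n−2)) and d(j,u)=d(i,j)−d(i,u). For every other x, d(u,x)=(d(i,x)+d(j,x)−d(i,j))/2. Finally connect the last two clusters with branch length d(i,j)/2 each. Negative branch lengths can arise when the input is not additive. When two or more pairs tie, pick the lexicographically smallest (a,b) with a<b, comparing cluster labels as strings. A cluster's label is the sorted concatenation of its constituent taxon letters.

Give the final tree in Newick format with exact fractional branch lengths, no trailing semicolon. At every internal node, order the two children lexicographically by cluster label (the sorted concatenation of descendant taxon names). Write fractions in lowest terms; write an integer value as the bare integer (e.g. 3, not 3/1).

(((I:-15/4,N:19/4):27/4,J:7/4):9/8,Z:9/8)

1. join I+N (d=1, Q=-37) ⇒ IN; edges |I|=-15/4, |N|=19/4
  updated: d(IN,J)=17/2, d(IN,Z)=9
2. join IN+J (d=17/2, Q=-43/2) ⇒ IJN; edges |IN|=27/4, |J|=7/4
  updated: d(IJN,Z)=9/4
3. join IJN+Z (d=9/4) ⇒ IJNZ; edges |IJN|=9/8, |Z|=9/8
final tree: (((I:-15/4,N:19/4):27/4,J:7/4):9/8,Z:9/8)
total length: 47/4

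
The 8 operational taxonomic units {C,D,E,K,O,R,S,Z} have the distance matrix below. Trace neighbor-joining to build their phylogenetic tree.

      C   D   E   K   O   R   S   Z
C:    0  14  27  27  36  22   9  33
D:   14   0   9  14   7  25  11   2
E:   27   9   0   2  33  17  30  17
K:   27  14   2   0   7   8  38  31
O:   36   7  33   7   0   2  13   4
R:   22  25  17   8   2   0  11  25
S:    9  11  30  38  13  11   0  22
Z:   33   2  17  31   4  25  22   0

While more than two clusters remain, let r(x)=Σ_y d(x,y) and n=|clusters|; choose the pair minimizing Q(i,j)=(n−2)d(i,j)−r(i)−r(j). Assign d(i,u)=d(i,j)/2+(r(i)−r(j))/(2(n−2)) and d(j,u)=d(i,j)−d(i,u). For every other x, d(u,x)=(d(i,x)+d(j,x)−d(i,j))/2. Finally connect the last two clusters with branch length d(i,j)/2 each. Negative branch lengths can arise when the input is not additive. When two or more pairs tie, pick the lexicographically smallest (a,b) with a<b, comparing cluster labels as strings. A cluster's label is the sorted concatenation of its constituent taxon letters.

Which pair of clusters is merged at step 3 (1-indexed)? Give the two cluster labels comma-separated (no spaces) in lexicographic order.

step 1: merge (E,K) at d=2, Q=-250; branch lengths E→5/3, K→1/3; new cluster EK
  updated: d(C,EK)=26, d(D,EK)=21/2, d(EK,O)=19, d(EK,R)=23/2, d(EK,S)=33, d(EK,Z)=23
step 2: merge (C,S) at d=9, Q=-194; branch lengths C→43/5, S→2/5; new cluster CS
  updated: d(CS,D)=8, d(CS,EK)=25, d(CS,O)=20, d(CS,R)=12, d(CS,Z)=23
step 3: merge (D,Z) at d=2, Q=-243/2; branch lengths D→-33/16, Z→65/16; new cluster DZ
  updated: d(CS,DZ)=29/2, d(DZ,EK)=63/4, d(DZ,O)=9/2, d(DZ,R)=24
step 4: merge (DZ,O) at d=9/2, Q=-363/4; branch lengths DZ→107/24, O→1/24; new cluster DOZ
  updated: d(CS,DOZ)=15, d(DOZ,EK)=121/8, d(DOZ,R)=43/4
step 5: merge (CS,DOZ) at d=15, Q=-503/8; branch lengths CS→329/32, DOZ→151/32; new cluster CDOSZ
  updated: d(CDOSZ,EK)=201/16, d(CDOSZ,R)=31/8
step 6: merge (CDOSZ,EK) at d=201/16, Q=-447/16; branch lengths CDOSZ→79/32, EK→323/32; new cluster CDEKOSZ
  updated: d(CDEKOSZ,R)=45/32
step 7: merge (CDEKOSZ,R) at d=45/32; branch lengths CDEKOSZ→45/64, R→45/64; new cluster CDEKORSZ
final tree: ((((C:43/5,S:2/5):329/32,((D:-33/16,Z:65/16):107/24,O:1/24):151/32):79/32,(E:5/3,K:1/3):323/32):45/64,R:45/64)
total length: 1487/32

D,Z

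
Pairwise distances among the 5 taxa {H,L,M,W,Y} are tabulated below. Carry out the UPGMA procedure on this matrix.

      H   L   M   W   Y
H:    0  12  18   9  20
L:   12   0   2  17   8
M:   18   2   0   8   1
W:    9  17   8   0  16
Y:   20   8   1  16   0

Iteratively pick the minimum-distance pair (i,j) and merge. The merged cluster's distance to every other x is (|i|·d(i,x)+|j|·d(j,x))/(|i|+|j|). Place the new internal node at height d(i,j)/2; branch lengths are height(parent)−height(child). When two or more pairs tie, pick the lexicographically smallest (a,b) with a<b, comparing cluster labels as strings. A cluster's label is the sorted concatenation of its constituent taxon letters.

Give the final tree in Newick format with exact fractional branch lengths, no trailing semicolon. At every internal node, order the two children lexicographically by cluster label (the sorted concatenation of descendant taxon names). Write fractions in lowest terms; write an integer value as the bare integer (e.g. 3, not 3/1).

((H:9/2,W:9/2):37/12,(L:5/2,(M:1/2,Y:1/2):2):61/12)

1. join M+Y (d=1) ⇒ MY; edges |M|=1/2, |Y|=1/2
  updated: d(H,MY)=19, d(L,MY)=5, d(MY,W)=12
2. join L+MY (d=5) ⇒ LMY; edges |L|=5/2, |MY|=2
  updated: d(H,LMY)=50/3, d(LMY,W)=41/3
3. join H+W (d=9) ⇒ HW; edges |H|=9/2, |W|=9/2
  updated: d(HW,LMY)=91/6
4. join HW+LMY (d=91/6) ⇒ HLMWY; edges |HW|=37/12, |LMY|=61/12
final tree: ((H:9/2,W:9/2):37/12,(L:5/2,(M:1/2,Y:1/2):2):61/12)
total length: 68/3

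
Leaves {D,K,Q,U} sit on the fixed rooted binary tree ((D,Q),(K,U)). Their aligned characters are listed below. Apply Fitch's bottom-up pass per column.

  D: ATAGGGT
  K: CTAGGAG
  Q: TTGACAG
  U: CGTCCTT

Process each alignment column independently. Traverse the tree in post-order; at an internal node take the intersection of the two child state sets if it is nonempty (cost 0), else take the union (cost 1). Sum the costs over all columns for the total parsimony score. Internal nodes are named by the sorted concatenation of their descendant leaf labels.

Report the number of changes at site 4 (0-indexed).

2

[col 0] DQ: children D:{A}, Q:{T} ∪→ {A,T}; cost 1
[col 0] KU: children K:{C}, U:{C} ∩→ {C}; cost 0
[col 0] DKQU: children DQ:{A,T}, KU:{C} ∪→ {A,C,T}; cost 1
[col 1] DQ: children D:{T}, Q:{T} ∩→ {T}; cost 0
[col 1] KU: children K:{T}, U:{G} ∪→ {G,T}; cost 1
[col 1] DKQU: children DQ:{T}, KU:{G,T} ∩→ {T}; cost 0
[col 2] DQ: children D:{A}, Q:{G} ∪→ {A,G}; cost 1
[col 2] KU: children K:{A}, U:{T} ∪→ {A,T}; cost 1
[col 2] DKQU: children DQ:{A,G}, KU:{A,T} ∩→ {A}; cost 0
[col 3] DQ: children D:{G}, Q:{A} ∪→ {A,G}; cost 1
[col 3] KU: children K:{G}, U:{C} ∪→ {C,G}; cost 1
[col 3] DKQU: children DQ:{A,G}, KU:{C,G} ∩→ {G}; cost 0
[col 4] DQ: children D:{G}, Q:{C} ∪→ {C,G}; cost 1
[col 4] KU: children K:{G}, U:{C} ∪→ {C,G}; cost 1
[col 4] DKQU: children DQ:{C,G}, KU:{C,G} ∩→ {C,G}; cost 0
[col 5] DQ: children D:{G}, Q:{A} ∪→ {A,G}; cost 1
[col 5] KU: children K:{A}, U:{T} ∪→ {A,T}; cost 1
[col 5] DKQU: children DQ:{A,G}, KU:{A,T} ∩→ {A}; cost 0
[col 6] DQ: children D:{T}, Q:{G} ∪→ {G,T}; cost 1
[col 6] KU: children K:{G}, U:{T} ∪→ {G,T}; cost 1
[col 6] DKQU: children DQ:{G,T}, KU:{G,T} ∩→ {G,T}; cost 0
per-site changes: [2, 1, 2, 2, 2, 2, 2]; total = 13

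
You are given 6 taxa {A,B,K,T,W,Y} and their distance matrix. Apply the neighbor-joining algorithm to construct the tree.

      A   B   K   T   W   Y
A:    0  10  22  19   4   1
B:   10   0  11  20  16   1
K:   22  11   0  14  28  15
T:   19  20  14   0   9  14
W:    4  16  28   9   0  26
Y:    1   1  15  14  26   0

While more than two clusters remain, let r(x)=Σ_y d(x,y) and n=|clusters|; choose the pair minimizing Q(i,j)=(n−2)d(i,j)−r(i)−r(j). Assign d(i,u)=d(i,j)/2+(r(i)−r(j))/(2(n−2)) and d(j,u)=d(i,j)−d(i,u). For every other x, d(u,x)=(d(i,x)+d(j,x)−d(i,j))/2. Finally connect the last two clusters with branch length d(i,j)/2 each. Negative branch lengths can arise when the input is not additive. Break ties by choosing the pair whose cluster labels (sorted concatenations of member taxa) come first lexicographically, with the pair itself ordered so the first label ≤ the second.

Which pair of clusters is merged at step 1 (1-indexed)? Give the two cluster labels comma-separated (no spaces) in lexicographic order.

A,W

1. join A+W (d=4, Q=-123) ⇒ AW; edges |A|=-11/8, |W|=43/8
  updated: d(AW,B)=11, d(AW,K)=23, d(AW,T)=12, d(AW,Y)=23/2
2. join AW+T (d=12, Q=-163/2) ⇒ ATW; edges |AW|=67/12, |T|=77/12
  updated: d(ATW,B)=19/2, d(ATW,K)=25/2, d(ATW,Y)=27/4
3. join ATW+K (d=25/2, Q=-169/4) ⇒ AKTW; edges |ATW|=61/16, |K|=139/16
  updated: d(AKTW,B)=4, d(AKTW,Y)=37/8
4. join AKTW+B (d=4, Q=-77/8) ⇒ ABKTW; edges |AKTW|=61/16, |B|=3/16
  updated: d(ABKTW,Y)=13/16
5. join ABKTW+Y (d=13/16) ⇒ ABKTWY; edges |ABKTW|=13/32, |Y|=13/32
final tree: (((((A:-11/8,W:43/8):67/12,T:77/12):61/16,K:139/16):61/16,B:3/16):13/32,Y:13/32)
total length: 533/16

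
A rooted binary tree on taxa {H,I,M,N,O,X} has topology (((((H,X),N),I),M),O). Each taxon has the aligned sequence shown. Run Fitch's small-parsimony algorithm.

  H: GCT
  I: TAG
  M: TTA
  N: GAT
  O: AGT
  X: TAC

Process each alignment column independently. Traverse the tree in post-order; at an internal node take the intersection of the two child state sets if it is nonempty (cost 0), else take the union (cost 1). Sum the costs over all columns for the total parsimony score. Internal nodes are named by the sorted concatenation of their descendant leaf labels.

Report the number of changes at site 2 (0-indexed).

HX@0: {G} ∪ {T} = {G,T} (union, +1)
HNX@0: {G,T} ∩ {G} = {G} (intersection, +0)
HINX@0: {G} ∪ {T} = {G,T} (union, +1)
HIMNX@0: {G,T} ∩ {T} = {T} (intersection, +0)
HIMNOX@0: {T} ∪ {A} = {A,T} (union, +1)
HX@1: {C} ∪ {A} = {A,C} (union, +1)
HNX@1: {A,C} ∩ {A} = {A} (intersection, +0)
HINX@1: {A} ∩ {A} = {A} (intersection, +0)
HIMNX@1: {A} ∪ {T} = {A,T} (union, +1)
HIMNOX@1: {A,T} ∪ {G} = {A,G,T} (union, +1)
HX@2: {T} ∪ {C} = {C,T} (union, +1)
HNX@2: {C,T} ∩ {T} = {T} (intersection, +0)
HINX@2: {T} ∪ {G} = {G,T} (union, +1)
HIMNX@2: {G,T} ∪ {A} = {A,G,T} (union, +1)
HIMNOX@2: {A,G,T} ∩ {T} = {T} (intersection, +0)
per-site changes: [3, 3, 3]; total = 9

3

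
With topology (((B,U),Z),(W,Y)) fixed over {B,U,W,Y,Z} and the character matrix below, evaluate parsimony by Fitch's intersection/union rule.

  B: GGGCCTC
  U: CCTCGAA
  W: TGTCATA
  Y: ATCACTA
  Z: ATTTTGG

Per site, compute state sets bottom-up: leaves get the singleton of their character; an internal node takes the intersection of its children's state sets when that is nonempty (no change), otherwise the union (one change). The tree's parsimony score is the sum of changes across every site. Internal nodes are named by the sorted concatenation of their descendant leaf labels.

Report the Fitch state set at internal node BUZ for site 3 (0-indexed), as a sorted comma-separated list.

C,T

BU@0: {G} ∪ {C} = {C,G} (union, +1)
BUZ@0: {C,G} ∪ {A} = {A,C,G} (union, +1)
WY@0: {T} ∪ {A} = {A,T} (union, +1)
BUWYZ@0: {A,C,G} ∩ {A,T} = {A} (intersection, +0)
BU@1: {G} ∪ {C} = {C,G} (union, +1)
BUZ@1: {C,G} ∪ {T} = {C,G,T} (union, +1)
WY@1: {G} ∪ {T} = {G,T} (union, +1)
BUWYZ@1: {C,G,T} ∩ {G,T} = {G,T} (intersection, +0)
BU@2: {G} ∪ {T} = {G,T} (union, +1)
BUZ@2: {G,T} ∩ {T} = {T} (intersection, +0)
WY@2: {T} ∪ {C} = {C,T} (union, +1)
BUWYZ@2: {T} ∩ {C,T} = {T} (intersection, +0)
BU@3: {C} ∩ {C} = {C} (intersection, +0)
BUZ@3: {C} ∪ {T} = {C,T} (union, +1)
WY@3: {C} ∪ {A} = {A,C} (union, +1)
BUWYZ@3: {C,T} ∩ {A,C} = {C} (intersection, +0)
BU@4: {C} ∪ {G} = {C,G} (union, +1)
BUZ@4: {C,G} ∪ {T} = {C,G,T} (union, +1)
WY@4: {A} ∪ {C} = {A,C} (union, +1)
BUWYZ@4: {C,G,T} ∩ {A,C} = {C} (intersection, +0)
BU@5: {T} ∪ {A} = {A,T} (union, +1)
BUZ@5: {A,T} ∪ {G} = {A,G,T} (union, +1)
WY@5: {T} ∩ {T} = {T} (intersection, +0)
BUWYZ@5: {A,G,T} ∩ {T} = {T} (intersection, +0)
BU@6: {C} ∪ {A} = {A,C} (union, +1)
BUZ@6: {A,C} ∪ {G} = {A,C,G} (union, +1)
WY@6: {A} ∩ {A} = {A} (intersection, +0)
BUWYZ@6: {A,C,G} ∩ {A} = {A} (intersection, +0)
per-site changes: [3, 3, 2, 2, 3, 2, 2]; total = 17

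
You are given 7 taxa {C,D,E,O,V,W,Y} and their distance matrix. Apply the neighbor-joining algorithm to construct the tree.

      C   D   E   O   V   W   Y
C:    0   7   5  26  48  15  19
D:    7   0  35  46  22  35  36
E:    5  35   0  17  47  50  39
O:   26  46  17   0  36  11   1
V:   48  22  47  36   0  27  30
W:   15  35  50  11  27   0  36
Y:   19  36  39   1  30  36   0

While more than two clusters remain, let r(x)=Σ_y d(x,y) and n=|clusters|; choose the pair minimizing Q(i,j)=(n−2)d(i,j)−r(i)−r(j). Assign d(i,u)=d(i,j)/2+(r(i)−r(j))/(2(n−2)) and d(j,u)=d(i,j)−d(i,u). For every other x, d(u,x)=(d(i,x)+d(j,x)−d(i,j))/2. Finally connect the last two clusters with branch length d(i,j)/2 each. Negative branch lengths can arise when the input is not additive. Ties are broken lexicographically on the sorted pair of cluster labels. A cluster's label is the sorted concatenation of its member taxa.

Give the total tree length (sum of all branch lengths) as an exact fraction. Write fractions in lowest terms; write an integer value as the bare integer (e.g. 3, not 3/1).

1183/16

iteration 1: select O,Y (d=1, Q=-293); attach at lengths (-19/10, 29/10); label the merged cluster OY
  updated: d(C,OY)=22, d(D,OY)=81/2, d(E,OY)=55/2, d(OY,V)=65/2, d(OY,W)=23
iteration 2: select C,E (d=5, Q=-483/2); attach at lengths (-95/16, 175/16); label the merged cluster CE
  updated: d(CE,D)=37/2, d(CE,OY)=89/4, d(CE,V)=45, d(CE,W)=30
iteration 3: select D,V (d=22, Q=-353/2); attach at lengths (37/4, 51/4); label the merged cluster DV
  updated: d(CE,DV)=83/4, d(DV,OY)=51/2, d(DV,W)=20
iteration 4: select CE,OY (d=89/4, Q=-397/4); attach at lengths (187/16, 169/16); label the merged cluster CEOY
  updated: d(CEOY,DV)=12, d(CEOY,W)=123/8
iteration 5: select CEOY,DV (d=12, Q=-379/8); attach at lengths (59/16, 133/16); label the merged cluster CDEOVY
  updated: d(CDEOVY,W)=187/16
iteration 6: select CDEOVY,W (d=187/16); attach at lengths (187/32, 187/32); label the merged cluster CDEOVWY
final tree: ((((C:-95/16,E:175/16):187/16,(O:-19/10,Y:29/10):169/16):59/16,(D:37/4,V:51/4):133/16):187/32,W:187/32)
total length: 1183/16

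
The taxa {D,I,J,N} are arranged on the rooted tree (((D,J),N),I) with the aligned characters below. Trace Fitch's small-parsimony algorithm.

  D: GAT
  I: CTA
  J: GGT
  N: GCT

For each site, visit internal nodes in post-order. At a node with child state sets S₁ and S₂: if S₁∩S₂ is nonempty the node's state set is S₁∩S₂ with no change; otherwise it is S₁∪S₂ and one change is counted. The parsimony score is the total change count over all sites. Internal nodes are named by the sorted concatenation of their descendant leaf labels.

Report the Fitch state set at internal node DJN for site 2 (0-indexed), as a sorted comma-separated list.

site 0, node DJ: D={G} ∩ J={G} → {G} (+0)
site 0, node DJN: DJ={G} ∩ N={G} → {G} (+0)
site 0, node DIJN: DJN={G} ∪ I={C} → {C,G} (+1)
site 1, node DJ: D={A} ∪ J={G} → {A,G} (+1)
site 1, node DJN: DJ={A,G} ∪ N={C} → {A,C,G} (+1)
site 1, node DIJN: DJN={A,C,G} ∪ I={T} → {A,C,G,T} (+1)
site 2, node DJ: D={T} ∩ J={T} → {T} (+0)
site 2, node DJN: DJ={T} ∩ N={T} → {T} (+0)
site 2, node DIJN: DJN={T} ∪ I={A} → {A,T} (+1)
per-site changes: [1, 3, 1]; total = 5

T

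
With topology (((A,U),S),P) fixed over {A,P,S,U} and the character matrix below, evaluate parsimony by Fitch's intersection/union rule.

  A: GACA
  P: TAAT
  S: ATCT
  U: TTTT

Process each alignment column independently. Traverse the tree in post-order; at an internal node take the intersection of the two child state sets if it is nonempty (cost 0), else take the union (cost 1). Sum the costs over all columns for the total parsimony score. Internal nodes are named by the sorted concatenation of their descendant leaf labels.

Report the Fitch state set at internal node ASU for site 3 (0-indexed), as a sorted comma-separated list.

T

[col 0] AU: children A:{G}, U:{T} ∪→ {G,T}; cost 1
[col 0] ASU: children AU:{G,T}, S:{A} ∪→ {A,G,T}; cost 1
[col 0] APSU: children ASU:{A,G,T}, P:{T} ∩→ {T}; cost 0
[col 1] AU: children A:{A}, U:{T} ∪→ {A,T}; cost 1
[col 1] ASU: children AU:{A,T}, S:{T} ∩→ {T}; cost 0
[col 1] APSU: children ASU:{T}, P:{A} ∪→ {A,T}; cost 1
[col 2] AU: children A:{C}, U:{T} ∪→ {C,T}; cost 1
[col 2] ASU: children AU:{C,T}, S:{C} ∩→ {C}; cost 0
[col 2] APSU: children ASU:{C}, P:{A} ∪→ {A,C}; cost 1
[col 3] AU: children A:{A}, U:{T} ∪→ {A,T}; cost 1
[col 3] ASU: children AU:{A,T}, S:{T} ∩→ {T}; cost 0
[col 3] APSU: children ASU:{T}, P:{T} ∩→ {T}; cost 0
per-site changes: [2, 2, 2, 1]; total = 7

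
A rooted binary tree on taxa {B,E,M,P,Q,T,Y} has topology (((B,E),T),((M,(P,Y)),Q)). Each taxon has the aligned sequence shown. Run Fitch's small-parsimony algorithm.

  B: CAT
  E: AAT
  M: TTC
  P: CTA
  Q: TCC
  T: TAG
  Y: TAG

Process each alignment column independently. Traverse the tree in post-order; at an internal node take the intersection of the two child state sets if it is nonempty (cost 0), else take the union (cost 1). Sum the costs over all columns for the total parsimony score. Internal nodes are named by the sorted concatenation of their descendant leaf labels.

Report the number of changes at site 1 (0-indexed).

3

[col 0] BE: children B:{C}, E:{A} ∪→ {A,C}; cost 1
[col 0] BET: children BE:{A,C}, T:{T} ∪→ {A,C,T}; cost 1
[col 0] PY: children P:{C}, Y:{T} ∪→ {C,T}; cost 1
[col 0] MPY: children M:{T}, PY:{C,T} ∩→ {T}; cost 0
[col 0] MPQY: children MPY:{T}, Q:{T} ∩→ {T}; cost 0
[col 0] BEMPQTY: children BET:{A,C,T}, MPQY:{T} ∩→ {T}; cost 0
[col 1] BE: children B:{A}, E:{A} ∩→ {A}; cost 0
[col 1] BET: children BE:{A}, T:{A} ∩→ {A}; cost 0
[col 1] PY: children P:{T}, Y:{A} ∪→ {A,T}; cost 1
[col 1] MPY: children M:{T}, PY:{A,T} ∩→ {T}; cost 0
[col 1] MPQY: children MPY:{T}, Q:{C} ∪→ {C,T}; cost 1
[col 1] BEMPQTY: children BET:{A}, MPQY:{C,T} ∪→ {A,C,T}; cost 1
[col 2] BE: children B:{T}, E:{T} ∩→ {T}; cost 0
[col 2] BET: children BE:{T}, T:{G} ∪→ {G,T}; cost 1
[col 2] PY: children P:{A}, Y:{G} ∪→ {A,G}; cost 1
[col 2] MPY: children M:{C}, PY:{A,G} ∪→ {A,C,G}; cost 1
[col 2] MPQY: children MPY:{A,C,G}, Q:{C} ∩→ {C}; cost 0
[col 2] BEMPQTY: children BET:{G,T}, MPQY:{C} ∪→ {C,G,T}; cost 1
per-site changes: [3, 3, 4]; total = 10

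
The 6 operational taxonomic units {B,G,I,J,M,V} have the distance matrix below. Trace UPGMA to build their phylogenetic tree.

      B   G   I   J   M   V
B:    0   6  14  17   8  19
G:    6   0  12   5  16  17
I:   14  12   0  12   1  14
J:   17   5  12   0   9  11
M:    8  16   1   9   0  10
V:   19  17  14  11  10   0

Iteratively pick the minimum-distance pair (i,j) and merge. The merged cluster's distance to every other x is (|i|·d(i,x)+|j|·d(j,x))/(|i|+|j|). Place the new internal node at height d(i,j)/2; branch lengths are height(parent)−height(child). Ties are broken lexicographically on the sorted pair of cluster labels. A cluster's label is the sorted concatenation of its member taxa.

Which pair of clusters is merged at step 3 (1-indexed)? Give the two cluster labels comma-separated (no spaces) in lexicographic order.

B,IM

step 1: merge (I,M) at d=1; branch lengths I→1/2, M→1/2; new cluster IM
  updated: d(B,IM)=11, d(G,IM)=14, d(IM,J)=21/2, d(IM,V)=12
step 2: merge (G,J) at d=5; branch lengths G→5/2, J→5/2; new cluster GJ
  updated: d(B,GJ)=23/2, d(GJ,IM)=49/4, d(GJ,V)=14
step 3: merge (B,IM) at d=11; branch lengths B→11/2, IM→5; new cluster BIM
  updated: d(BIM,GJ)=12, d(BIM,V)=43/3
step 4: merge (BIM,GJ) at d=12; branch lengths BIM→1/2, GJ→7/2; new cluster BGIJM
  updated: d(BGIJM,V)=71/5
step 5: merge (BGIJM,V) at d=71/5; branch lengths BGIJM→11/10, V→71/10; new cluster BGIJMV
final tree: (((B:11/2,(I:1/2,M:1/2):5):1/2,(G:5/2,J:5/2):7/2):11/10,V:71/10)
total length: 287/10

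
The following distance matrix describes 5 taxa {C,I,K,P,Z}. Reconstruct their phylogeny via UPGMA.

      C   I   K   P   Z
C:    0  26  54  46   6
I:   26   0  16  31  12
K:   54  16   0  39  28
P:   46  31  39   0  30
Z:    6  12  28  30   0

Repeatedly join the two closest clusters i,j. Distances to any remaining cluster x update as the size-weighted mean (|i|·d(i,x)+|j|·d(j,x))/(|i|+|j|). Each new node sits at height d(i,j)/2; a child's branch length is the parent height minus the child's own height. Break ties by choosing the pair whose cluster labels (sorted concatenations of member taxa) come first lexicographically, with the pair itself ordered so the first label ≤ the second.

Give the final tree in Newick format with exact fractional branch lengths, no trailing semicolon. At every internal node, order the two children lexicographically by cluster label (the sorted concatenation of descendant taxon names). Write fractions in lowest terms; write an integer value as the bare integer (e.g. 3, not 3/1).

step 1: merge (C,Z) at d=6; branch lengths C→3, Z→3; new cluster CZ
  updated: d(CZ,I)=19, d(CZ,K)=41, d(CZ,P)=38
step 2: merge (I,K) at d=16; branch lengths I→8, K→8; new cluster IK
  updated: d(CZ,IK)=30, d(IK,P)=35
step 3: merge (CZ,IK) at d=30; branch lengths CZ→12, IK→7; new cluster CIKZ
  updated: d(CIKZ,P)=73/2
step 4: merge (CIKZ,P) at d=73/2; branch lengths CIKZ→13/4, P→73/4; new cluster CIKPZ
final tree: (((C:3,Z:3):12,(I:8,K:8):7):13/4,P:73/4)
total length: 125/2

(((C:3,Z:3):12,(I:8,K:8):7):13/4,P:73/4)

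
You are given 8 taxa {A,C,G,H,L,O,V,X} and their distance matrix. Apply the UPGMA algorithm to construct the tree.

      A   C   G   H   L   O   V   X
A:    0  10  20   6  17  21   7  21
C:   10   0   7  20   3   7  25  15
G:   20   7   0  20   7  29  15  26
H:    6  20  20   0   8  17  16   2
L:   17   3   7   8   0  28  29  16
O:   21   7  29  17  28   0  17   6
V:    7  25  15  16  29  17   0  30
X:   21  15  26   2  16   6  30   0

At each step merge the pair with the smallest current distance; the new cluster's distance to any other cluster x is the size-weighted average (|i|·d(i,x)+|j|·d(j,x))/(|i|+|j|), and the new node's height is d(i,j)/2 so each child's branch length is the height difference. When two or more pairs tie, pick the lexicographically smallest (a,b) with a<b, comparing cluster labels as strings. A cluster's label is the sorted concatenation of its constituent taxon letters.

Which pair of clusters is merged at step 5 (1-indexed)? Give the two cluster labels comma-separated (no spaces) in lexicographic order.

1. join H+X (d=2) ⇒ HX; edges |H|=1, |X|=1
  updated: d(A,HX)=27/2, d(C,HX)=35/2, d(G,HX)=23, d(HX,L)=12, d(HX,O)=23/2, d(HX,V)=23
2. join C+L (d=3) ⇒ CL; edges |C|=3/2, |L|=3/2
  updated: d(A,CL)=27/2, d(CL,G)=7, d(CL,HX)=59/4, d(CL,O)=35/2, d(CL,V)=27
3. join A+V (d=7) ⇒ AV; edges |A|=7/2, |V|=7/2
  updated: d(AV,CL)=81/4, d(AV,G)=35/2, d(AV,HX)=73/4, d(AV,O)=19
4. join CL+G (d=7) ⇒ CGL; edges |CL|=2, |G|=7/2
  updated: d(AV,CGL)=58/3, d(CGL,HX)=35/2, d(CGL,O)=64/3
5. join HX+O (d=23/2) ⇒ HOX; edges |HX|=19/4, |O|=23/4
  updated: d(AV,HOX)=37/2, d(CGL,HOX)=169/9
6. join AV+HOX (d=37/2) ⇒ AHOVX; edges |AV|=23/4, |HOX|=7/2
  updated: d(AHOVX,CGL)=19
7. join AHOVX+CGL (d=19) ⇒ ACGHLOVX; edges |AHOVX|=1/4, |CGL|=6
final tree: (((A:7/2,V:7/2):23/4,((H:1,X:1):19/4,O:23/4):7/2):1/4,((C:3/2,L:3/2):2,G:7/2):6)
total length: 87/2

HX,O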